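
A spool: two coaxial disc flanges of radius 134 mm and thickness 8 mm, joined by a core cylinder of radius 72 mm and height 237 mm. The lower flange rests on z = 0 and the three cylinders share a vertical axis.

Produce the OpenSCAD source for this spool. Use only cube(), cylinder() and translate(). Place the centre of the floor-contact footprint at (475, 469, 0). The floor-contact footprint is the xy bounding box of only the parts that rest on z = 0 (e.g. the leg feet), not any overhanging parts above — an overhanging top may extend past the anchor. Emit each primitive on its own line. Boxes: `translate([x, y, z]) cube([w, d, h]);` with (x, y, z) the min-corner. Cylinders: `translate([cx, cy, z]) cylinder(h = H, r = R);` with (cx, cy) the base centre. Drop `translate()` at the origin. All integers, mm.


translate([475, 469, 0]) cylinder(h = 8, r = 134);
translate([475, 469, 8]) cylinder(h = 237, r = 72);
translate([475, 469, 245]) cylinder(h = 8, r = 134);


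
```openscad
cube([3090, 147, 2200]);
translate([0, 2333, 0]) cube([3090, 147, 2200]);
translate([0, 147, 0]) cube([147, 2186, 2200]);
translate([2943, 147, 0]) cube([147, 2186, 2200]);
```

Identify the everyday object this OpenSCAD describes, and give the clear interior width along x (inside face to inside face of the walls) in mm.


A house (or room) frame. The interior width is 2796 mm.

Four 2200 mm walls enclosing a rectangle with no floor or roof — a room or house frame. Outside width is 3090 mm and wall thickness is 147 mm, so the interior width is 3090 − 2 × 147 = 2796 mm.


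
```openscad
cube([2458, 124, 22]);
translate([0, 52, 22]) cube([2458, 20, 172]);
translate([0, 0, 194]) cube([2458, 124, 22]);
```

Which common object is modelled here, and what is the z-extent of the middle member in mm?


An I-beam. The web height is 172 mm.

Two wide flanges with a thin centred web — an I-beam. Overall 216 mm minus two 22 mm flanges gives a web of 216 − 2·22 = 172 mm.


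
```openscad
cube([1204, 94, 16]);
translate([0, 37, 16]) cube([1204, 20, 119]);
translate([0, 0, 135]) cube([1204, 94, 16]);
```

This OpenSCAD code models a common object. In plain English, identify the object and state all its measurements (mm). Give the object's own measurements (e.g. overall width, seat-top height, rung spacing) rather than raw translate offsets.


An I-beam lying along x, 1204 mm long. Overall section height 151 mm. Two flanges 94 mm wide (y) and 16 mm thick, one on the floor and one at the top; a web 20 mm thick runs between them, centred on the flange width.


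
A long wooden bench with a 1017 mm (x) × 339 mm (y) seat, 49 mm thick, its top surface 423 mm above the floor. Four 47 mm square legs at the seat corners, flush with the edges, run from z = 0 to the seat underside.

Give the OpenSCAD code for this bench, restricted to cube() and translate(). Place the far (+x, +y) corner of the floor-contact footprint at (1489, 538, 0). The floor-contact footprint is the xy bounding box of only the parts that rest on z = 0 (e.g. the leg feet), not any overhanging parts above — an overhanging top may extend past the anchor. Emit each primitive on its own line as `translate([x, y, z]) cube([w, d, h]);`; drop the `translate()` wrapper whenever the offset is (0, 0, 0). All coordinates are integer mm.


translate([472, 199, 374]) cube([1017, 339, 49]);
translate([472, 199, 0]) cube([47, 47, 374]);
translate([472, 491, 0]) cube([47, 47, 374]);
translate([1442, 199, 0]) cube([47, 47, 374]);
translate([1442, 491, 0]) cube([47, 47, 374]);


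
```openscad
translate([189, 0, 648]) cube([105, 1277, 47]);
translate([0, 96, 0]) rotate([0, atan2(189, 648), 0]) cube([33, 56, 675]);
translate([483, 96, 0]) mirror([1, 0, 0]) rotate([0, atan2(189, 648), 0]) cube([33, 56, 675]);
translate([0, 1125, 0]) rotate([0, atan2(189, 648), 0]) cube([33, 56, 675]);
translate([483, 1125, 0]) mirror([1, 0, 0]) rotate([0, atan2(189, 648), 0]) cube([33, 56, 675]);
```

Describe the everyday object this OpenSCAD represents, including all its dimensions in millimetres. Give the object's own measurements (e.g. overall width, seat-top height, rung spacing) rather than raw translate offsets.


A sawhorse. A 105×1277×47 mm beam (x, y, z) sits on two A-frame leg pairs. Each pair is two raked legs of 33×56 mm section (56 mm along y) splaying symmetrically in x. Each leg rises 648 mm vertically over 189 mm of horizontal reach and is 675 mm long along its own axis. Every leg's outer bottom edge rests on the floor and its outer top edge meets a bottom edge of the beam — the left legs (tilting toward +x) meet the beam's −x bottom edge, the right legs (their mirror images, tilting toward −x) meet its +x bottom edge — so the leg tops tuck under the beam, the beam's underside is 648 mm above the floor, and the feet are 483 mm apart outside-to-outside with the beam centred between them. The two leg pairs are set in 96 mm from either end of the beam.


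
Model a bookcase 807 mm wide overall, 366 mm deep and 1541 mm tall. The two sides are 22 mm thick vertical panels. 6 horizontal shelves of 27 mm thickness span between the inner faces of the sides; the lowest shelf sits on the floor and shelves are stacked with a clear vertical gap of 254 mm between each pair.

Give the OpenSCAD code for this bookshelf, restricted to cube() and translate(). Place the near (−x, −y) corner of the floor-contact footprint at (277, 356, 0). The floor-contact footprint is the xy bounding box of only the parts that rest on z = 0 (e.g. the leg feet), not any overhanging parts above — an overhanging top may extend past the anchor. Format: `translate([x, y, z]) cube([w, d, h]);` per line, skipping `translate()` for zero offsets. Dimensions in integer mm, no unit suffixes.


translate([277, 356, 0]) cube([22, 366, 1541]);
translate([1062, 356, 0]) cube([22, 366, 1541]);
translate([299, 356, 0]) cube([763, 366, 27]);
translate([299, 356, 281]) cube([763, 366, 27]);
translate([299, 356, 562]) cube([763, 366, 27]);
translate([299, 356, 843]) cube([763, 366, 27]);
translate([299, 356, 1124]) cube([763, 366, 27]);
translate([299, 356, 1405]) cube([763, 366, 27]);


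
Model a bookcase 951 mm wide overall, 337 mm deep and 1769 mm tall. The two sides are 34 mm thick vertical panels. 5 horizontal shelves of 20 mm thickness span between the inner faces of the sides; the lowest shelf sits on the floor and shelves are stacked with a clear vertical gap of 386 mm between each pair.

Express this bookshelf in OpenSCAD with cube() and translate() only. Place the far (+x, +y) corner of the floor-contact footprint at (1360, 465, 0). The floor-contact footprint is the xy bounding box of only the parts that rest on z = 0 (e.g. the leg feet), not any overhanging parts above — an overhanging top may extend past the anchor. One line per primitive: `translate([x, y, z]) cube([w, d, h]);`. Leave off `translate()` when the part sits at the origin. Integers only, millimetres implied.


translate([409, 128, 0]) cube([34, 337, 1769]);
translate([1326, 128, 0]) cube([34, 337, 1769]);
translate([443, 128, 0]) cube([883, 337, 20]);
translate([443, 128, 406]) cube([883, 337, 20]);
translate([443, 128, 812]) cube([883, 337, 20]);
translate([443, 128, 1218]) cube([883, 337, 20]);
translate([443, 128, 1624]) cube([883, 337, 20]);


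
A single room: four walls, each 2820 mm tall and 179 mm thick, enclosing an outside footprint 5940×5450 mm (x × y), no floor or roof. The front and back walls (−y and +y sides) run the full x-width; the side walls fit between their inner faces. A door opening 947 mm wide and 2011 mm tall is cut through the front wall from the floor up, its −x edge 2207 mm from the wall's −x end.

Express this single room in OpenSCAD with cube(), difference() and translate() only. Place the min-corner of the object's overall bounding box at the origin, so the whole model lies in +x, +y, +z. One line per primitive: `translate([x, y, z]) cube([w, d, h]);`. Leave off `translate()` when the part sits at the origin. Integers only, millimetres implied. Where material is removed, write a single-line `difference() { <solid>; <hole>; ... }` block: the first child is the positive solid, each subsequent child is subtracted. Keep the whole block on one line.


difference() { cube([5940, 179, 2820]); translate([2207, 0, 0]) cube([947, 179, 2011]); }
translate([0, 5271, 0]) cube([5940, 179, 2820]);
translate([0, 179, 0]) cube([179, 5092, 2820]);
translate([5761, 179, 0]) cube([179, 5092, 2820]);


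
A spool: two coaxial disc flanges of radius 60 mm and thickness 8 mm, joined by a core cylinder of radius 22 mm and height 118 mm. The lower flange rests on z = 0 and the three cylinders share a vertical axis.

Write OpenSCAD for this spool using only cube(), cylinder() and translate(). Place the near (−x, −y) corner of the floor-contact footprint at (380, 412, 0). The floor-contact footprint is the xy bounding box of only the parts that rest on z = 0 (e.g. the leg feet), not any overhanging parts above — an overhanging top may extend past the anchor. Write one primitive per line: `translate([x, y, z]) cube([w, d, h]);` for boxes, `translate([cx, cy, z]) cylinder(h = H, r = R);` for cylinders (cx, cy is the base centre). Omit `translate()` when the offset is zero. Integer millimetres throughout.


translate([440, 472, 0]) cylinder(h = 8, r = 60);
translate([440, 472, 8]) cylinder(h = 118, r = 22);
translate([440, 472, 126]) cylinder(h = 8, r = 60);


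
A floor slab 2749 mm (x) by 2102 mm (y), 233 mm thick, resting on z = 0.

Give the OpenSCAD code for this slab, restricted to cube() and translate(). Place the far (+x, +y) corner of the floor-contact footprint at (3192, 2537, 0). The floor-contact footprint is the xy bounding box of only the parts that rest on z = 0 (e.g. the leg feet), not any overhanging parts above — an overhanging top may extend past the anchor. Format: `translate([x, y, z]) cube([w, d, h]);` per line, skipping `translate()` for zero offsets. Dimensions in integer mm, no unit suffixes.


translate([443, 435, 0]) cube([2749, 2102, 233]);


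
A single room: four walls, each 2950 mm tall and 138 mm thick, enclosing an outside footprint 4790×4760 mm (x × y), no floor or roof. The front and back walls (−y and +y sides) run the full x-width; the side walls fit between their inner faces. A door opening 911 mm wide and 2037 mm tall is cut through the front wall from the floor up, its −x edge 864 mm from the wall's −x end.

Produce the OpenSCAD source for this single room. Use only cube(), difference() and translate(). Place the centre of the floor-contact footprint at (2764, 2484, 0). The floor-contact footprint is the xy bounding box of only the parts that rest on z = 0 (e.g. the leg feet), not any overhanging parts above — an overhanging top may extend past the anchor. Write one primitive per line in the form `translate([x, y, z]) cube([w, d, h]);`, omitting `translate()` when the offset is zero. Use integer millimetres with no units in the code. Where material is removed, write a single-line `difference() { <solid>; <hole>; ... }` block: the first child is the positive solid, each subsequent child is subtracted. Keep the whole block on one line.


difference() { translate([369, 104, 0]) cube([4790, 138, 2950]); translate([1233, 104, 0]) cube([911, 138, 2037]); }
translate([369, 4726, 0]) cube([4790, 138, 2950]);
translate([369, 242, 0]) cube([138, 4484, 2950]);
translate([5021, 242, 0]) cube([138, 4484, 2950]);


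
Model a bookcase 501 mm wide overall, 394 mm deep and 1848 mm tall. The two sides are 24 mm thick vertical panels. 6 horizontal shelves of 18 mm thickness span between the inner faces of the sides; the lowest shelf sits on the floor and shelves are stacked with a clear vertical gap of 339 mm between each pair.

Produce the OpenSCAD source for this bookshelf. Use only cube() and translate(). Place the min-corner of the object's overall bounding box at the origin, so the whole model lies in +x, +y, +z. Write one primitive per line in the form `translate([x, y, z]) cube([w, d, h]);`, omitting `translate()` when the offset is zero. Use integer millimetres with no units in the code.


cube([24, 394, 1848]);
translate([477, 0, 0]) cube([24, 394, 1848]);
translate([24, 0, 0]) cube([453, 394, 18]);
translate([24, 0, 357]) cube([453, 394, 18]);
translate([24, 0, 714]) cube([453, 394, 18]);
translate([24, 0, 1071]) cube([453, 394, 18]);
translate([24, 0, 1428]) cube([453, 394, 18]);
translate([24, 0, 1785]) cube([453, 394, 18]);


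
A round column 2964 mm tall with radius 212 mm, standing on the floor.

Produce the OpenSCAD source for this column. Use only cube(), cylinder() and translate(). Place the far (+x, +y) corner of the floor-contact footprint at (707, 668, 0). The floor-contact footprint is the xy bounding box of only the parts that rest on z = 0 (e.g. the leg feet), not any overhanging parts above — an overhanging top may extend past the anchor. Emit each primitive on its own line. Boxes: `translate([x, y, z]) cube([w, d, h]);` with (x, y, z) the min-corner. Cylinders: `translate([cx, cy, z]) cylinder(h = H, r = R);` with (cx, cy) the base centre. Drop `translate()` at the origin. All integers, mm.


translate([495, 456, 0]) cylinder(h = 2964, r = 212);


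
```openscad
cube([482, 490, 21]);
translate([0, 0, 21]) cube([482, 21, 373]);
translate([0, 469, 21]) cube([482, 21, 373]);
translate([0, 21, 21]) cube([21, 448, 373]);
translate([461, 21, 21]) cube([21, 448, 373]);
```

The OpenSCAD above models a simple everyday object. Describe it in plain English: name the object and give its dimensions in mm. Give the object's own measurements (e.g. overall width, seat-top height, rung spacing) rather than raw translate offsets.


An open-topped rectangular box: outside dimensions 482×490×394 mm, with a uniform wall and base thickness of 21 mm. The base is a full 482×490 slab on the floor; four walls sit on top of the base. The front and back walls (the −y and +y sides) span the full width; the two side walls fit between them.


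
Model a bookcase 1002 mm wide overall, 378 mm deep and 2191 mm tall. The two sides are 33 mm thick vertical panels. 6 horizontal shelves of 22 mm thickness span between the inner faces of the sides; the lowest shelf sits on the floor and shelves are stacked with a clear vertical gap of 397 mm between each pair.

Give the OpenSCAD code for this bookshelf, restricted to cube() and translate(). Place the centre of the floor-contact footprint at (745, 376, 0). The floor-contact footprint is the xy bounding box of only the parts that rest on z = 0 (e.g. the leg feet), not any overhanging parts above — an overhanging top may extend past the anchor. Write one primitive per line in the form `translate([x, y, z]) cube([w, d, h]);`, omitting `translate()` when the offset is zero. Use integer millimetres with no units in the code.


translate([244, 187, 0]) cube([33, 378, 2191]);
translate([1213, 187, 0]) cube([33, 378, 2191]);
translate([277, 187, 0]) cube([936, 378, 22]);
translate([277, 187, 419]) cube([936, 378, 22]);
translate([277, 187, 838]) cube([936, 378, 22]);
translate([277, 187, 1257]) cube([936, 378, 22]);
translate([277, 187, 1676]) cube([936, 378, 22]);
translate([277, 187, 2095]) cube([936, 378, 22]);


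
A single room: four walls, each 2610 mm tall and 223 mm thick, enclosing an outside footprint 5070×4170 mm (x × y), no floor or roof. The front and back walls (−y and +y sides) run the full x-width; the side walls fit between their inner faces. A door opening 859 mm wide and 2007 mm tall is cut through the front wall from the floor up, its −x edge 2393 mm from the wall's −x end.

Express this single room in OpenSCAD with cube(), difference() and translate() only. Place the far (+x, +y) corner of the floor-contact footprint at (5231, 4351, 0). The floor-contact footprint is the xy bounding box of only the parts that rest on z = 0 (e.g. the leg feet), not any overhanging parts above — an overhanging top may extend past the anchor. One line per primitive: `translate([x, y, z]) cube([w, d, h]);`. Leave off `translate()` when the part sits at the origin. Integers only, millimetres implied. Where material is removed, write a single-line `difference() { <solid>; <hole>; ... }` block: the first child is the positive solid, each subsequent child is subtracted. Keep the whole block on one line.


difference() { translate([161, 181, 0]) cube([5070, 223, 2610]); translate([2554, 181, 0]) cube([859, 223, 2007]); }
translate([161, 4128, 0]) cube([5070, 223, 2610]);
translate([161, 404, 0]) cube([223, 3724, 2610]);
translate([5008, 404, 0]) cube([223, 3724, 2610]);


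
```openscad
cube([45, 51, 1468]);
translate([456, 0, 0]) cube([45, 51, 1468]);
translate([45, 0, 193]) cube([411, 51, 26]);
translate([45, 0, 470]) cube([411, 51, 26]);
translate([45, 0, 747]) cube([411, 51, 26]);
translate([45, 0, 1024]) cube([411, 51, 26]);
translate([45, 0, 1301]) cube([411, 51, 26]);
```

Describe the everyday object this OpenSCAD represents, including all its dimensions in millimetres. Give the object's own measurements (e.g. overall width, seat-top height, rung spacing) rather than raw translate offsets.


A straight ladder. Two 45×51 mm vertical rails, 1468 mm tall, stand 501 mm apart (outside-to-outside) with their front faces coplanar on the −y side. 5 rungs, each 51 mm deep and 26 mm tall, span between the inner faces of the rails, front faces flush with the rails. The lowest rung's underside is at z = 193 mm and rungs are spaced 277 mm apart (underside to underside).


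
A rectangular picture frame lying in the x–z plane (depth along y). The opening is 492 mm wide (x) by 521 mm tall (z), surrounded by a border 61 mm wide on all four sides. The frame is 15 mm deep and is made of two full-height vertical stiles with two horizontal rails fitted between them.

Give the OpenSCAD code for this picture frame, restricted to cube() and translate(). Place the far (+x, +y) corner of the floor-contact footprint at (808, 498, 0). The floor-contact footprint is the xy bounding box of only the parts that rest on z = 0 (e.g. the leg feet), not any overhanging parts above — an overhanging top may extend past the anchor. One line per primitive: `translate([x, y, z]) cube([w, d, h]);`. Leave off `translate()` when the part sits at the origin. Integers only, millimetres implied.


translate([194, 483, 0]) cube([61, 15, 643]);
translate([747, 483, 0]) cube([61, 15, 643]);
translate([255, 483, 0]) cube([492, 15, 61]);
translate([255, 483, 582]) cube([492, 15, 61]);


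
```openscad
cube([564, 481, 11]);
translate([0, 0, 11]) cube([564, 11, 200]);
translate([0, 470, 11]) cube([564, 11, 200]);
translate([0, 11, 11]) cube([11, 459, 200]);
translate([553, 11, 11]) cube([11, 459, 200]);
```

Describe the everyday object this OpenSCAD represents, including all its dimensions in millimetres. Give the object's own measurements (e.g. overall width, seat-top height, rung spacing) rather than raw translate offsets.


An open-topped rectangular box: outside dimensions 564×481×211 mm, with a uniform wall and base thickness of 11 mm. The base is a full 564×481 slab on the floor; four walls sit on top of the base. The front and back walls (the −y and +y sides) span the full width; the two side walls fit between them.


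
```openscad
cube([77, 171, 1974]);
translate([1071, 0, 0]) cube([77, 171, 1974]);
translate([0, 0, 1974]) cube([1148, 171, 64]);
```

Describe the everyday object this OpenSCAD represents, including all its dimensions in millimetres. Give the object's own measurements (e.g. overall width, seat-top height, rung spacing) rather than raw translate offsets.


A door frame. The clear opening is 994 mm wide and 1974 mm high. Two 77 mm wide jambs, 171 mm deep, stand either side of the opening from the floor to the top of the opening. A 64 mm thick head sits across the top of both jambs, spanning the full outside width of the frame.


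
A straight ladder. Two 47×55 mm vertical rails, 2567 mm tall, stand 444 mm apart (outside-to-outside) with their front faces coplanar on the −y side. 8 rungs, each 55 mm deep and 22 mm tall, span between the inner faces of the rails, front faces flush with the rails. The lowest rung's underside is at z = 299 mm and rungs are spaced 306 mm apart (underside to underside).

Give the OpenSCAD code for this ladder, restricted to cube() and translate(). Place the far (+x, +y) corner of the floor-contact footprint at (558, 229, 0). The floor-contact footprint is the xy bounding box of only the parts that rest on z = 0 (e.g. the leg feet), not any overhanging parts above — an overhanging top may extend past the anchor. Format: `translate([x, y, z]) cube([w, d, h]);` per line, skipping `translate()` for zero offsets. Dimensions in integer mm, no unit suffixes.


// rung span = 444 - 2*47 = 350
// rung[k] z = 299 + k*306
translate([114, 174, 0]) cube([47, 55, 2567]);
translate([511, 174, 0]) cube([47, 55, 2567]);
translate([161, 174, 299]) cube([350, 55, 22]);
translate([161, 174, 605]) cube([350, 55, 22]);
translate([161, 174, 911]) cube([350, 55, 22]);
translate([161, 174, 1217]) cube([350, 55, 22]);
translate([161, 174, 1523]) cube([350, 55, 22]);
translate([161, 174, 1829]) cube([350, 55, 22]);
translate([161, 174, 2135]) cube([350, 55, 22]);
translate([161, 174, 2441]) cube([350, 55, 22]);


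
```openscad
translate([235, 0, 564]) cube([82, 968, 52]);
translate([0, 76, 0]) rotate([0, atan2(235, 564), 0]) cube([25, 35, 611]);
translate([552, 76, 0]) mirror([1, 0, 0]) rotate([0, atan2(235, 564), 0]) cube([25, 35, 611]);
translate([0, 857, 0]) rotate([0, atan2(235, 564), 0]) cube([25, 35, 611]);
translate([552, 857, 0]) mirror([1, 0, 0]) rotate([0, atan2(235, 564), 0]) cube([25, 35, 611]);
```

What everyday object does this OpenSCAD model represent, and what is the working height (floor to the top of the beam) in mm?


A sawhorse. The overall height is 616 mm.

A beam across two mirrored pairs of raked legs — a sawhorse. The beam's underside is at z = 564 (matching the legs' vertical rise in atan2(235, 564)) and the beam is 52 mm tall, so its top is at 564 + 52 = 616 mm. The raked legs top out at the beam's underside, so that is the highest point.


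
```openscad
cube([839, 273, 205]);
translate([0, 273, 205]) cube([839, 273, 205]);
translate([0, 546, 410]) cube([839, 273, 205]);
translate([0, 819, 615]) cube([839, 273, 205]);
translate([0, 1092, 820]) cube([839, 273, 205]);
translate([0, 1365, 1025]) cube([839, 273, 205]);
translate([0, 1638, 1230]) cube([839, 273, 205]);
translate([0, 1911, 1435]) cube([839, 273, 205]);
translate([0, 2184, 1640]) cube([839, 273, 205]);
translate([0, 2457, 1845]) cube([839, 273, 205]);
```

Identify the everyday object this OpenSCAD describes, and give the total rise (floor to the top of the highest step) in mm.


A staircase. The total rise is 2050 mm.

10 identical blocks, each offset up and back from the previous — a staircase. Each step is 205 mm tall and there are 10 of them, so the total rise is 10 × 205 = 2050 mm.


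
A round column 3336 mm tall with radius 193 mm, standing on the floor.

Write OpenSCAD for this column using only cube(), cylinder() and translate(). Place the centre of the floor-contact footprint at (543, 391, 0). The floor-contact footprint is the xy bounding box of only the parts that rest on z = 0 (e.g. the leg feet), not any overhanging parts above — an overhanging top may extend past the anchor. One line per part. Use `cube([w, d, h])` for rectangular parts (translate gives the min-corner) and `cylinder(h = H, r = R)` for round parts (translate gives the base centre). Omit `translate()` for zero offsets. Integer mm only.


translate([543, 391, 0]) cylinder(h = 3336, r = 193);


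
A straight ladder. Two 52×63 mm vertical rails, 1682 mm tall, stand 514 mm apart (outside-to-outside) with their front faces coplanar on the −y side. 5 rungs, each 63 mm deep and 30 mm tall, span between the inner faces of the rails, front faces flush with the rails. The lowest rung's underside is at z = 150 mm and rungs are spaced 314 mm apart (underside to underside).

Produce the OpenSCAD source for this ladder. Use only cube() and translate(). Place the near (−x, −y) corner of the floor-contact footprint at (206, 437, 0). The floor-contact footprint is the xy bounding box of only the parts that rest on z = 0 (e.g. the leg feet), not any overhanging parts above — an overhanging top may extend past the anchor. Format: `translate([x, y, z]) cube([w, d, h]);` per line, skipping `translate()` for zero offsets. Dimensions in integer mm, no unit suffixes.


translate([206, 437, 0]) cube([52, 63, 1682]);
translate([668, 437, 0]) cube([52, 63, 1682]);
translate([258, 437, 150]) cube([410, 63, 30]);
translate([258, 437, 464]) cube([410, 63, 30]);
translate([258, 437, 778]) cube([410, 63, 30]);
translate([258, 437, 1092]) cube([410, 63, 30]);
translate([258, 437, 1406]) cube([410, 63, 30]);


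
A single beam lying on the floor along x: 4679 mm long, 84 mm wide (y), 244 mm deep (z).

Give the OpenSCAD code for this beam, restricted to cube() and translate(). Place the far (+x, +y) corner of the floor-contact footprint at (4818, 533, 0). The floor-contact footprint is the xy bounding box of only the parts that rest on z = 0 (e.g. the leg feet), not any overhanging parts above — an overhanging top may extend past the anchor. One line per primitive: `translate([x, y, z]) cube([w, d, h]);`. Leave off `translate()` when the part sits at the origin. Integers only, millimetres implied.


translate([139, 449, 0]) cube([4679, 84, 244]);


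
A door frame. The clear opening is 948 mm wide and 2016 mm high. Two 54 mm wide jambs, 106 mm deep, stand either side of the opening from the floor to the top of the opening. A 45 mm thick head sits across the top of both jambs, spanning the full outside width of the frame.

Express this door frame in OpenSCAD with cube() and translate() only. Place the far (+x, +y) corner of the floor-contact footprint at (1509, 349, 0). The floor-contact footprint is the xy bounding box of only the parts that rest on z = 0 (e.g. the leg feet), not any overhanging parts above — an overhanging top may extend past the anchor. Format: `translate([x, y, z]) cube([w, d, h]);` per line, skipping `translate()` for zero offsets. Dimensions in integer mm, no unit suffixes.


translate([453, 243, 0]) cube([54, 106, 2016]);
translate([1455, 243, 0]) cube([54, 106, 2016]);
translate([453, 243, 2016]) cube([1056, 106, 45]);


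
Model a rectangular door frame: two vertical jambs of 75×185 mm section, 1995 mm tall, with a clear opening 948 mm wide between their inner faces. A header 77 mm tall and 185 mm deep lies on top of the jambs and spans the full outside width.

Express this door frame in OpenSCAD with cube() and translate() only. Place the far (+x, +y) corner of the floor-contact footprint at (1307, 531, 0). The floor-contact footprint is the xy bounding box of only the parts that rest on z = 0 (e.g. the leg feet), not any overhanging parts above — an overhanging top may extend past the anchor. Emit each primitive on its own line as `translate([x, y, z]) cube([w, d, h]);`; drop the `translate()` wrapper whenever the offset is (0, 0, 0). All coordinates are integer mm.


translate([209, 346, 0]) cube([75, 185, 1995]);
translate([1232, 346, 0]) cube([75, 185, 1995]);
translate([209, 346, 1995]) cube([1098, 185, 77]);


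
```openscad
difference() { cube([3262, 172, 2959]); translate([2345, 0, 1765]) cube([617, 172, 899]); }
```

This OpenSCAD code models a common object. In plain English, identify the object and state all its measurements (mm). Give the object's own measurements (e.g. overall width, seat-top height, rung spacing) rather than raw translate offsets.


A wall 3262 mm long (x), 172 mm thick (y), 2959 mm tall, with a rectangular window opening cut through it. The opening is 617 mm wide and 899 mm tall; its sill is at z = 1765 mm and its near (−x) edge is 2345 mm from the wall's −x end. The opening passes through the full wall thickness.


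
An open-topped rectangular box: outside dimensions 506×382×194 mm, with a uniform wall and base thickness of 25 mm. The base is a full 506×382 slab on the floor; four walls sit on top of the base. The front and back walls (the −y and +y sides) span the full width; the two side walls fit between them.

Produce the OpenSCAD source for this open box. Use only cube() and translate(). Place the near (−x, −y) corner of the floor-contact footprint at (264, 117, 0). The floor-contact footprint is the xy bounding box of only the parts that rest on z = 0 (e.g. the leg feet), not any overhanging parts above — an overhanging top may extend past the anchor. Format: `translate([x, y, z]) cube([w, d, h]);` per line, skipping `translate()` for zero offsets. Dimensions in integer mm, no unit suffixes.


translate([264, 117, 0]) cube([506, 382, 25]);
translate([264, 117, 25]) cube([506, 25, 169]);
translate([264, 474, 25]) cube([506, 25, 169]);
translate([264, 142, 25]) cube([25, 332, 169]);
translate([745, 142, 25]) cube([25, 332, 169]);


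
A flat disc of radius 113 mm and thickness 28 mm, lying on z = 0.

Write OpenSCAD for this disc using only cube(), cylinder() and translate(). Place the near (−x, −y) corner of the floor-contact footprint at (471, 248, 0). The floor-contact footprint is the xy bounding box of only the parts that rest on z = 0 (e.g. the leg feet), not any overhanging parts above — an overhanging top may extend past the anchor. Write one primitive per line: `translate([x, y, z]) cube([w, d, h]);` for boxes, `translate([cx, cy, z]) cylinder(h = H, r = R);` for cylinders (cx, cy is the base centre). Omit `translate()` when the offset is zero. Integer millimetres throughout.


translate([584, 361, 0]) cylinder(h = 28, r = 113);


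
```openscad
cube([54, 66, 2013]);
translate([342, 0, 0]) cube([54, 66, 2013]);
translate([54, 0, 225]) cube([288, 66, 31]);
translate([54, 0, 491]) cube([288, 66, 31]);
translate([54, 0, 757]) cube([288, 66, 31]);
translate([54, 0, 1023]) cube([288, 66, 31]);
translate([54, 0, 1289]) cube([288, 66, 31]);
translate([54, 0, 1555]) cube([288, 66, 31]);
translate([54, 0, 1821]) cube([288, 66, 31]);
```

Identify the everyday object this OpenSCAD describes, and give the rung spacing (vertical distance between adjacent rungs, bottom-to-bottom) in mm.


A ladder. The rung spacing is 266 mm.

Two tall 54×66 posts with 7 short bars between them — a ladder. Adjacent rungs sit at z = 225 and z = 491, so the spacing is 491 − 225 = 266 mm.


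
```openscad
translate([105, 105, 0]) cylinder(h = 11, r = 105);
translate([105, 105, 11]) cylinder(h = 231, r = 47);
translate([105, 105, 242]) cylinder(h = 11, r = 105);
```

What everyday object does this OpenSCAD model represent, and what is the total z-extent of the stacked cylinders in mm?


A spool. The overall height is 253 mm.

Three coaxial cylinders, large–small–large — a spool. Two 11 mm flanges and a 231 mm core give 11 + 231 + 11 = 253 mm.


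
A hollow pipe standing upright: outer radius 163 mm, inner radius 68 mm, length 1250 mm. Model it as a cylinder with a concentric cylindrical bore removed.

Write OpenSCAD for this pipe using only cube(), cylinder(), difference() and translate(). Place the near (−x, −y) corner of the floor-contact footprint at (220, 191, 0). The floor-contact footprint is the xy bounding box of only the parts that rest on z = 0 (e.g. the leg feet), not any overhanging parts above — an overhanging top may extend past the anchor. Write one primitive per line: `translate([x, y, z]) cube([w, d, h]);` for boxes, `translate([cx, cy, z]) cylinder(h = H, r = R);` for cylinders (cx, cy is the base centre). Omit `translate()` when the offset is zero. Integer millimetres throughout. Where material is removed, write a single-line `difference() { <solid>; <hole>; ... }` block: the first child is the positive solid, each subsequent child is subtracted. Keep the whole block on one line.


difference() { translate([383, 354, 0]) cylinder(h = 1250, r = 163); translate([383, 354, 0]) cylinder(h = 1250, r = 68); }


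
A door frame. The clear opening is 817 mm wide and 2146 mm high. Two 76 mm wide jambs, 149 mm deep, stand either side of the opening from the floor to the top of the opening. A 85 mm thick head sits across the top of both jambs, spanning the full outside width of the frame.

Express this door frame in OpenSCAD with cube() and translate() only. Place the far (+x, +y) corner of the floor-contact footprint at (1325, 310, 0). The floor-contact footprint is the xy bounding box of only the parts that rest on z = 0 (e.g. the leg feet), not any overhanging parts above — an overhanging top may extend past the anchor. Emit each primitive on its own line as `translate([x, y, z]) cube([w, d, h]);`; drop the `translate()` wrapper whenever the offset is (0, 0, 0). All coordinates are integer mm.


translate([356, 161, 0]) cube([76, 149, 2146]);
translate([1249, 161, 0]) cube([76, 149, 2146]);
translate([356, 161, 2146]) cube([969, 149, 85]);


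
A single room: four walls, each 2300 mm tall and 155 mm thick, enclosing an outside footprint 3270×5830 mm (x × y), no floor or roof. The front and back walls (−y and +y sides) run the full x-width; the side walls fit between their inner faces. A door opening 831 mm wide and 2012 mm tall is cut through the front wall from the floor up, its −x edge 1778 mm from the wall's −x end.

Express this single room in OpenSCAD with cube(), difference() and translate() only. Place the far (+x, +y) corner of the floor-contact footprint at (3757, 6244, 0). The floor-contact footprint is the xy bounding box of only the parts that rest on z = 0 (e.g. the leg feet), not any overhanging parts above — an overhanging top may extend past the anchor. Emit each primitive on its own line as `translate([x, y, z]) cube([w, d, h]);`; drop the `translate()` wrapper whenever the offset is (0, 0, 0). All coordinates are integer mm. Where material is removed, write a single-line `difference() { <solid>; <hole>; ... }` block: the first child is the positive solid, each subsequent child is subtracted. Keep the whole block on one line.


difference() { translate([487, 414, 0]) cube([3270, 155, 2300]); translate([2265, 414, 0]) cube([831, 155, 2012]); }
translate([487, 6089, 0]) cube([3270, 155, 2300]);
translate([487, 569, 0]) cube([155, 5520, 2300]);
translate([3602, 569, 0]) cube([155, 5520, 2300]);


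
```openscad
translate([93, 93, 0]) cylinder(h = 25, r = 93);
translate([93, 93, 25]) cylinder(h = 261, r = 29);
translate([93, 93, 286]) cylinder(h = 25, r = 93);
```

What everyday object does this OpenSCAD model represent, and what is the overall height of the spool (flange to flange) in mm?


A spool. The overall height is 311 mm.

Three coaxial cylinders, large–small–large — a spool. Two 25 mm flanges and a 261 mm core give 25 + 261 + 25 = 311 mm.


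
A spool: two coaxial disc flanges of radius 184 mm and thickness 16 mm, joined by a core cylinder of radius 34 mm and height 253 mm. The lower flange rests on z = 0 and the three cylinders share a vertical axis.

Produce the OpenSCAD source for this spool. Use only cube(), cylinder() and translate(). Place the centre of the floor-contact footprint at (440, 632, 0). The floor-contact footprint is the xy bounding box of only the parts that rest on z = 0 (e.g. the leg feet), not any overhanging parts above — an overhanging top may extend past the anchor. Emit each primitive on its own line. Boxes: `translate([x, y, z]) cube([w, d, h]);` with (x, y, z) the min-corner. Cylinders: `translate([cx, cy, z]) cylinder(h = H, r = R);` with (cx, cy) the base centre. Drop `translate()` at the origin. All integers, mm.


translate([440, 632, 0]) cylinder(h = 16, r = 184);
translate([440, 632, 16]) cylinder(h = 253, r = 34);
translate([440, 632, 269]) cylinder(h = 16, r = 184);


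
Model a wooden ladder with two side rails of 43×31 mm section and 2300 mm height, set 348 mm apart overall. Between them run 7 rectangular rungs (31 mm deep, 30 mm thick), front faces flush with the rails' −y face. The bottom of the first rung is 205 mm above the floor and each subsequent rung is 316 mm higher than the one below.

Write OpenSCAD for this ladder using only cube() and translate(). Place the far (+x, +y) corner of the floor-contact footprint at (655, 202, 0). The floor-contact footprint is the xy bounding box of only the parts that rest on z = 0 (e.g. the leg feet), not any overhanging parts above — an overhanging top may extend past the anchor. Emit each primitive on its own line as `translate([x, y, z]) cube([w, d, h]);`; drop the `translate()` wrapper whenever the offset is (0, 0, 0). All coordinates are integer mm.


translate([307, 171, 0]) cube([43, 31, 2300]);
translate([612, 171, 0]) cube([43, 31, 2300]);
translate([350, 171, 205]) cube([262, 31, 30]);
translate([350, 171, 521]) cube([262, 31, 30]);
translate([350, 171, 837]) cube([262, 31, 30]);
translate([350, 171, 1153]) cube([262, 31, 30]);
translate([350, 171, 1469]) cube([262, 31, 30]);
translate([350, 171, 1785]) cube([262, 31, 30]);
translate([350, 171, 2101]) cube([262, 31, 30]);


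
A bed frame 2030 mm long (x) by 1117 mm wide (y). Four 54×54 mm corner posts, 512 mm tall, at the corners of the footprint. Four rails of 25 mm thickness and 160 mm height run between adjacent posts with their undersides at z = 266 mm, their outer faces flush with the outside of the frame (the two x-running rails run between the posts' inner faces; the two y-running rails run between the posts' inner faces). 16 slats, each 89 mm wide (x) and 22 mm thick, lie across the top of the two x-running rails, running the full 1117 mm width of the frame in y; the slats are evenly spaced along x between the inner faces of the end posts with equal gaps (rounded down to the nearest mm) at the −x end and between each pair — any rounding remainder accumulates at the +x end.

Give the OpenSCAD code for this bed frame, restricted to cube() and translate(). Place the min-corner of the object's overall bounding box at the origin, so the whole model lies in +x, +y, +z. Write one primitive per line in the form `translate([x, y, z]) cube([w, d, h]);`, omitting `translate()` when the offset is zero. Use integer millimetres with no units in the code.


// slat z = rail_z + rail_h = 266 + 160 = 426
// slat gap = ⌊(1922 − 16·89) / 17⌋ = 29
cube([54, 54, 512]);
translate([0, 1063, 0]) cube([54, 54, 512]);
translate([1976, 0, 0]) cube([54, 54, 512]);
translate([1976, 1063, 0]) cube([54, 54, 512]);
translate([54, 0, 266]) cube([1922, 25, 160]);
translate([54, 1092, 266]) cube([1922, 25, 160]);
translate([0, 54, 266]) cube([25, 1009, 160]);
translate([2005, 54, 266]) cube([25, 1009, 160]);
translate([83, 0, 426]) cube([89, 1117, 22]);
translate([201, 0, 426]) cube([89, 1117, 22]);
translate([319, 0, 426]) cube([89, 1117, 22]);
translate([437, 0, 426]) cube([89, 1117, 22]);
translate([555, 0, 426]) cube([89, 1117, 22]);
translate([673, 0, 426]) cube([89, 1117, 22]);
translate([791, 0, 426]) cube([89, 1117, 22]);
translate([909, 0, 426]) cube([89, 1117, 22]);
translate([1027, 0, 426]) cube([89, 1117, 22]);
translate([1145, 0, 426]) cube([89, 1117, 22]);
translate([1263, 0, 426]) cube([89, 1117, 22]);
translate([1381, 0, 426]) cube([89, 1117, 22]);
translate([1499, 0, 426]) cube([89, 1117, 22]);
translate([1617, 0, 426]) cube([89, 1117, 22]);
translate([1735, 0, 426]) cube([89, 1117, 22]);
translate([1853, 0, 426]) cube([89, 1117, 22]);


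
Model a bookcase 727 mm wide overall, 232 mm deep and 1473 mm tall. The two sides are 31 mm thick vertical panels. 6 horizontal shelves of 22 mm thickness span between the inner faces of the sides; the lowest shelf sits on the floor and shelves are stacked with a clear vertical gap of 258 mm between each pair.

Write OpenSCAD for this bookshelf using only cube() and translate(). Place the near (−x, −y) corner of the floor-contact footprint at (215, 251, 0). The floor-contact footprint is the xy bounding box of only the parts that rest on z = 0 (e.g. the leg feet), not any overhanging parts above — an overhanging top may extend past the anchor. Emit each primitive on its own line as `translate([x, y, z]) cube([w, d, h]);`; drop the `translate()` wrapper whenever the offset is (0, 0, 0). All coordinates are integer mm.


translate([215, 251, 0]) cube([31, 232, 1473]);
translate([911, 251, 0]) cube([31, 232, 1473]);
translate([246, 251, 0]) cube([665, 232, 22]);
translate([246, 251, 280]) cube([665, 232, 22]);
translate([246, 251, 560]) cube([665, 232, 22]);
translate([246, 251, 840]) cube([665, 232, 22]);
translate([246, 251, 1120]) cube([665, 232, 22]);
translate([246, 251, 1400]) cube([665, 232, 22]);
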